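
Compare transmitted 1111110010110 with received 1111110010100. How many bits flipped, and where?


XOR: 0000000000010

1 error(s) at position(s): 11


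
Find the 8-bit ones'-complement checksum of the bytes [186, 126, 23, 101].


Sum = 436 mod 256 = 180
Complement = 75

75


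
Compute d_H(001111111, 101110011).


XOR: 100001100
Count of 1s: 3

3


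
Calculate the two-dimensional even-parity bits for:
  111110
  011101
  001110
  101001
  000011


Row parities: 10110
Column parities: 000111

Row P: 10110, Col P: 000111, Corner: 1


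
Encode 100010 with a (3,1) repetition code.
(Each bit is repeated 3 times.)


Each bit -> 3 copies

111000000000111000


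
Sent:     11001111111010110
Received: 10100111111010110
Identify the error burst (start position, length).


XOR: 01101000000000000

Burst at position 1, length 4


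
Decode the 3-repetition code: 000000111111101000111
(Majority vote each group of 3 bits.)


Groups: 000, 000, 111, 111, 101, 000, 111
Majority votes: 0011101

0011101


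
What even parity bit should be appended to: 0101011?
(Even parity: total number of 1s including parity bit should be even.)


Number of 1s in data: 4
Parity bit: 0

0


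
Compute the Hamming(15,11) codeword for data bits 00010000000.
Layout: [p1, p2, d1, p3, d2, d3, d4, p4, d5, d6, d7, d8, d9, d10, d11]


Parity bits: p1=1, p2=1, p3=1, p4=0

110100100000000


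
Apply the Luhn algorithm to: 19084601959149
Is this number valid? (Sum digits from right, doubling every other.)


Luhn sum = 75
75 mod 10 = 5

Invalid (Luhn sum mod 10 = 5)


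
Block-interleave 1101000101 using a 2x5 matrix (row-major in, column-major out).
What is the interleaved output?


Matrix:
  11010
  00101
Read columns: 1010011001

1010011001


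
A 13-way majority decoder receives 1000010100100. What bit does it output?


Ones: 4 out of 13
Threshold: 7

0 (4/13 voted 1)


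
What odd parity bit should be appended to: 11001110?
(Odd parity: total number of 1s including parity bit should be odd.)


Number of 1s in data: 5
Parity bit: 0

0


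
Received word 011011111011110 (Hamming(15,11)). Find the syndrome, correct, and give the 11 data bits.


Syndrome = 0: no error detected

Data: 11111011110 (no errors)


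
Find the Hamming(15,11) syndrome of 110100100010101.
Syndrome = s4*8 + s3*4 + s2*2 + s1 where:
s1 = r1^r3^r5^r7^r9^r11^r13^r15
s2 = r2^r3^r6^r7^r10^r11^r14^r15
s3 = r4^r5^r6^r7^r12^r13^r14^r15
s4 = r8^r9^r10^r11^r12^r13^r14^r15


s1=1, s2=0, s3=0, s4=1

Syndrome = 9 (error at position 9)


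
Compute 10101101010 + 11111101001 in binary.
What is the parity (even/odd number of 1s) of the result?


10101101010 = 1386
11111101001 = 2025
Sum = 3411 = 110101010011
1s count = 7

odd parity (7 ones in 110101010011)


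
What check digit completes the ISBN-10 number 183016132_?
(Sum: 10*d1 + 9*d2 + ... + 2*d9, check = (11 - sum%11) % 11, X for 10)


Weighted sum: 159
159 mod 11 = 5

Check digit: 6


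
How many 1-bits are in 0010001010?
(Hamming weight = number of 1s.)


Counting 1s in 0010001010

3


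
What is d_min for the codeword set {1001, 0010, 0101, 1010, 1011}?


Comparing all pairs, minimum distance: 1
Can detect 0 errors, correct 0 errors

1


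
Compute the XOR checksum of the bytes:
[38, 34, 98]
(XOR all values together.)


XOR chain: 38 ^ 34 ^ 98 = 102

102


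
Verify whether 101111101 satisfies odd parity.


Number of 1s: 7

Yes, parity is correct (7 ones)


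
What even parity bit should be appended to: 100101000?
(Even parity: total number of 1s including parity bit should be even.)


Number of 1s in data: 3
Parity bit: 1

1


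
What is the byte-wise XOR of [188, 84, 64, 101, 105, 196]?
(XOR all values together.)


XOR chain: 188 ^ 84 ^ 64 ^ 101 ^ 105 ^ 196 = 96

96


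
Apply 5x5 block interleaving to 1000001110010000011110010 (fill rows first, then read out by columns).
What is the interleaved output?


Matrix:
  10000
  01110
  01000
  00111
  10010
Read columns: 1000101100010100101100010

1000101100010100101100010


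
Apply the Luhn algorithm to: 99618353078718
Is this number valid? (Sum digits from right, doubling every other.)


Luhn sum = 67
67 mod 10 = 7

Invalid (Luhn sum mod 10 = 7)


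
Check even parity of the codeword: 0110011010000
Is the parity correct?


Number of 1s: 5

No, parity error (5 ones)


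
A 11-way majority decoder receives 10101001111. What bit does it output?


Ones: 7 out of 11
Threshold: 6

1 (7/11 voted 1)


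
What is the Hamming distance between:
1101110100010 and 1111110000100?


XOR: 0010000100110
Count of 1s: 4

4


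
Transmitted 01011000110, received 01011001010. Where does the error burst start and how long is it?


XOR: 00000001100

Burst at position 7, length 2


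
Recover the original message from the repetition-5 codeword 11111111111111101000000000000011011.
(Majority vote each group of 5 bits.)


Groups: 11111, 11111, 11111, 01000, 00000, 00000, 11011
Majority votes: 1110001

1110001


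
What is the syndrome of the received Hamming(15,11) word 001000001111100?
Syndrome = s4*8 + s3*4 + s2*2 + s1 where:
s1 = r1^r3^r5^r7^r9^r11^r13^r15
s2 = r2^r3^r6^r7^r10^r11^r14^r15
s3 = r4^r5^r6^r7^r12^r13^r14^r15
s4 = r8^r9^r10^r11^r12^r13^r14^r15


s1=0, s2=1, s3=0, s4=1

Syndrome = 10 (error at position 10)


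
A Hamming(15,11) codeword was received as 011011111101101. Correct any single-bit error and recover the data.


Syndrome = 0: no error detected

Data: 11111101101 (no errors)


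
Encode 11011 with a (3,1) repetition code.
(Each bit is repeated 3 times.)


Each bit -> 3 copies

111111000111111


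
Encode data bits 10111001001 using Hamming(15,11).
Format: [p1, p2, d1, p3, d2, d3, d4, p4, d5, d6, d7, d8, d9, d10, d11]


Parity bits: p1=0, p2=0, p3=0, p4=1

001001111001001


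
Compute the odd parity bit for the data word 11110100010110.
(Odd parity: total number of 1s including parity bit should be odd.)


Number of 1s in data: 8
Parity bit: 1

1


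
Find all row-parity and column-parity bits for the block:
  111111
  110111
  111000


Row parities: 011
Column parities: 110000

Row P: 011, Col P: 110000, Corner: 0


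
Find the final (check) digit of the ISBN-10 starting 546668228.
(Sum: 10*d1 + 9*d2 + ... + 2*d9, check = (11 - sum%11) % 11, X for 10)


Weighted sum: 282
282 mod 11 = 7

Check digit: 4


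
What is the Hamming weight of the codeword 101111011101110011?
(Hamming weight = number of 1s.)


Counting 1s in 101111011101110011

13


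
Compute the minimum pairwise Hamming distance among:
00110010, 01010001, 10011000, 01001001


Comparing all pairs, minimum distance: 2
Can detect 1 errors, correct 0 errors

2


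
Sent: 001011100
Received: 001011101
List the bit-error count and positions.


XOR: 000000001

1 error(s) at position(s): 8


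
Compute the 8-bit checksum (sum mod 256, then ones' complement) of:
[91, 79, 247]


Sum = 417 mod 256 = 161
Complement = 94

94


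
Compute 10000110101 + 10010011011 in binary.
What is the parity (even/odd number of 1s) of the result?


10000110101 = 1077
10010011011 = 1179
Sum = 2256 = 100011010000
1s count = 4

even parity (4 ones in 100011010000)


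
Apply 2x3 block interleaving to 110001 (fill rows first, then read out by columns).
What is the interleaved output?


Matrix:
  110
  001
Read columns: 101001

101001


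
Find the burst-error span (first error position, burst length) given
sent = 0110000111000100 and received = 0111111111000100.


XOR: 0001111000000000

Burst at position 3, length 4


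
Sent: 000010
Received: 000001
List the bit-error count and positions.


XOR: 000011

2 error(s) at position(s): 4, 5


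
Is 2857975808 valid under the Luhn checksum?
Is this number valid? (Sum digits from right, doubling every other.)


Luhn sum = 53
53 mod 10 = 3

Invalid (Luhn sum mod 10 = 3)


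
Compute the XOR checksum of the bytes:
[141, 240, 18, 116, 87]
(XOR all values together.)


XOR chain: 141 ^ 240 ^ 18 ^ 116 ^ 87 = 76

76


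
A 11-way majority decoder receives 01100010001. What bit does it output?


Ones: 4 out of 11
Threshold: 6

0 (4/11 voted 1)


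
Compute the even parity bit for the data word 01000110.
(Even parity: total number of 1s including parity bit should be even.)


Number of 1s in data: 3
Parity bit: 1

1


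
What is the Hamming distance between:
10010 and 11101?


XOR: 01111
Count of 1s: 4

4


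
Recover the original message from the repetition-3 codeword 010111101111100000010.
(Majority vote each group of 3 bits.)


Groups: 010, 111, 101, 111, 100, 000, 010
Majority votes: 0111000

0111000


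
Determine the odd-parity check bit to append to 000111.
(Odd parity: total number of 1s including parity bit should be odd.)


Number of 1s in data: 3
Parity bit: 0

0


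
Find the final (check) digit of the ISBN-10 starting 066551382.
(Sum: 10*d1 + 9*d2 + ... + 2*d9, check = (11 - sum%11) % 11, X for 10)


Weighted sum: 212
212 mod 11 = 3

Check digit: 8


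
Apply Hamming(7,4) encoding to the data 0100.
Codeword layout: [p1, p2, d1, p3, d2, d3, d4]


Parity bits: p1=1, p2=0, p3=1

1001100


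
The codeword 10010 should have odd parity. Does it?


Number of 1s: 2

No, parity error (2 ones)


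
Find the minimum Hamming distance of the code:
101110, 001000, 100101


Comparing all pairs, minimum distance: 3
Can detect 2 errors, correct 1 errors

3


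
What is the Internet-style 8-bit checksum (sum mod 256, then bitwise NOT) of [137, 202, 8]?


Sum = 347 mod 256 = 91
Complement = 164

164


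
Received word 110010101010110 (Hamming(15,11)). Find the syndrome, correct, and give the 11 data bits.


Syndrome = 0: no error detected

Data: 01011010110 (no errors)


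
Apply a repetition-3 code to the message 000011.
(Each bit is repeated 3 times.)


Each bit -> 3 copies

000000000000111111


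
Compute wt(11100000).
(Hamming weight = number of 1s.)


Counting 1s in 11100000

3


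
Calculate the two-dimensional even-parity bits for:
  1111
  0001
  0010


Row parities: 011
Column parities: 1100

Row P: 011, Col P: 1100, Corner: 0


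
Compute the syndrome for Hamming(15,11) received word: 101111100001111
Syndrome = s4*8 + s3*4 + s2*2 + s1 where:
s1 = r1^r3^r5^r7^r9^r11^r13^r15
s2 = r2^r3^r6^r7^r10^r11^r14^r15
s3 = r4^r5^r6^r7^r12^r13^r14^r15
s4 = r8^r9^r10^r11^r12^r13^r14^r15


s1=0, s2=1, s3=0, s4=0

Syndrome = 2 (error at position 2)


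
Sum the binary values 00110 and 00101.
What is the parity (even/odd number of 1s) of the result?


00110 = 6
00101 = 5
Sum = 11 = 1011
1s count = 3

odd parity (3 ones in 1011)


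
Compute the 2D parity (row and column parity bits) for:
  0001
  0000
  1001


Row parities: 100
Column parities: 1000

Row P: 100, Col P: 1000, Corner: 1


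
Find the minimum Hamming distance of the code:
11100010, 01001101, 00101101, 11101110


Comparing all pairs, minimum distance: 2
Can detect 1 errors, correct 0 errors

2


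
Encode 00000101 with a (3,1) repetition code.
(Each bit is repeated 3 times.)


Each bit -> 3 copies

000000000000000111000111


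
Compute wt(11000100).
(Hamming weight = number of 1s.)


Counting 1s in 11000100

3


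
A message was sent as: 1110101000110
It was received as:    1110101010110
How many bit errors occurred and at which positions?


XOR: 0000000010000

1 error(s) at position(s): 8


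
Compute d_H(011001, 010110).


XOR: 001111
Count of 1s: 4

4


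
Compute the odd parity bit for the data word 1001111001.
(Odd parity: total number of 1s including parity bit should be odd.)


Number of 1s in data: 6
Parity bit: 1

1


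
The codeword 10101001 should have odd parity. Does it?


Number of 1s: 4

No, parity error (4 ones)


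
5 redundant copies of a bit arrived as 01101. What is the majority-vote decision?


Ones: 3 out of 5
Threshold: 3

1 (3/5 voted 1)


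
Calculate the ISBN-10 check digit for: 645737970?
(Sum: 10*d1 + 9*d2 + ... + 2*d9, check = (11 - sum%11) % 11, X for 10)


Weighted sum: 295
295 mod 11 = 9

Check digit: 2


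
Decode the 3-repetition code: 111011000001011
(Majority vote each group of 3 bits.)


Groups: 111, 011, 000, 001, 011
Majority votes: 11001

11001


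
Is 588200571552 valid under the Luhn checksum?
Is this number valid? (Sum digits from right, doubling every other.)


Luhn sum = 36
36 mod 10 = 6

Invalid (Luhn sum mod 10 = 6)


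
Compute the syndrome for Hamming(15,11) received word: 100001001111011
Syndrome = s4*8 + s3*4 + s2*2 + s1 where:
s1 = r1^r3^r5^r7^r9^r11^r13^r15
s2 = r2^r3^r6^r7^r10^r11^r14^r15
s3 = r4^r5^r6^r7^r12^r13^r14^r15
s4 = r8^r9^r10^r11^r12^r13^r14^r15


s1=0, s2=1, s3=0, s4=0

Syndrome = 2 (error at position 2)


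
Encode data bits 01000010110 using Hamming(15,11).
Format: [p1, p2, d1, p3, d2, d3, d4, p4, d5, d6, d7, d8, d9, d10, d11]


Parity bits: p1=1, p2=0, p3=1, p4=1

100110010010110


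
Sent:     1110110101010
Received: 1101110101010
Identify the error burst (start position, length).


XOR: 0011000000000

Burst at position 2, length 2


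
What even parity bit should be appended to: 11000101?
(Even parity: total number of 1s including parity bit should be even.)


Number of 1s in data: 4
Parity bit: 0

0


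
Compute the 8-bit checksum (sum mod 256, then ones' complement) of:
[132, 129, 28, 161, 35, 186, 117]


Sum = 788 mod 256 = 20
Complement = 235

235


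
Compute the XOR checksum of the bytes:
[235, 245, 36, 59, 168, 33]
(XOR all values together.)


XOR chain: 235 ^ 245 ^ 36 ^ 59 ^ 168 ^ 33 = 136

136


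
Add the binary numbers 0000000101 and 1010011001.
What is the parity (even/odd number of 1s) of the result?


0000000101 = 5
1010011001 = 665
Sum = 670 = 1010011110
1s count = 6

even parity (6 ones in 1010011110)


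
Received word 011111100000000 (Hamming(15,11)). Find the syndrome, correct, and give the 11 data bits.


Syndrome = 1: error at position 1

Data: 11110000000 (corrected bit 1)


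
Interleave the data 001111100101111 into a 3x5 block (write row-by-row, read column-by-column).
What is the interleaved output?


Matrix:
  00111
  11001
  01111
Read columns: 010011101101111

010011101101111


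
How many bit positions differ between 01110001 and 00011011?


XOR: 01101010
Count of 1s: 4

4


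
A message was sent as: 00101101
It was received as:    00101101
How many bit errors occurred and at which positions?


XOR: 00000000

0 errors (received matches sent)


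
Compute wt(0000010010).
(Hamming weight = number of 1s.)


Counting 1s in 0000010010

2


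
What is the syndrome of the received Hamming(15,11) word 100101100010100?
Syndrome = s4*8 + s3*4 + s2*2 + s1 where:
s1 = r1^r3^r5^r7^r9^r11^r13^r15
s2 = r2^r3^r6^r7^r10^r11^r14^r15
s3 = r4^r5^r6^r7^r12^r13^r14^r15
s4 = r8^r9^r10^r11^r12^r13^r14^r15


s1=0, s2=1, s3=0, s4=0

Syndrome = 2 (error at position 2)


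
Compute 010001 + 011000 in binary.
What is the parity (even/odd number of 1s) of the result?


010001 = 17
011000 = 24
Sum = 41 = 101001
1s count = 3

odd parity (3 ones in 101001)


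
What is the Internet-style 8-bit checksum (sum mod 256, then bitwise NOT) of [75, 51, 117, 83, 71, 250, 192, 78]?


Sum = 917 mod 256 = 149
Complement = 106

106


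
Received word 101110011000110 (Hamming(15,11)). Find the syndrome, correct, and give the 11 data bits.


Syndrome = 1: error at position 1

Data: 11001000110 (corrected bit 1)


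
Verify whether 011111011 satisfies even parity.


Number of 1s: 7

No, parity error (7 ones)


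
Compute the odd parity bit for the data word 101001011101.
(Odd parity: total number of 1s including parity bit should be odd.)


Number of 1s in data: 7
Parity bit: 0

0


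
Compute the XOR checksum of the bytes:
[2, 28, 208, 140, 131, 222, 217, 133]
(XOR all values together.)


XOR chain: 2 ^ 28 ^ 208 ^ 140 ^ 131 ^ 222 ^ 217 ^ 133 = 67

67


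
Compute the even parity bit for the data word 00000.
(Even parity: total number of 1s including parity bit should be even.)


Number of 1s in data: 0
Parity bit: 0

0


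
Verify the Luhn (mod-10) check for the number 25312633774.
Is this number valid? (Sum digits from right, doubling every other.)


Luhn sum = 38
38 mod 10 = 8

Invalid (Luhn sum mod 10 = 8)


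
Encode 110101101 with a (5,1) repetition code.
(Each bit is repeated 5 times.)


Each bit -> 5 copies

111111111100000111110000011111111110000011111


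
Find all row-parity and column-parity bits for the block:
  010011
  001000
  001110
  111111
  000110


Row parities: 11100
Column parities: 101100

Row P: 11100, Col P: 101100, Corner: 1


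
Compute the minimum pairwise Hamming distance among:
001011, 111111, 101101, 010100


Comparing all pairs, minimum distance: 2
Can detect 1 errors, correct 0 errors

2


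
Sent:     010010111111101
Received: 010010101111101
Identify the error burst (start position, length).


XOR: 000000010000000

Burst at position 7, length 1


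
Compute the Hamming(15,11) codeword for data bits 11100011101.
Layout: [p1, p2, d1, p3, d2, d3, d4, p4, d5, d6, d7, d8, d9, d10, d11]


Parity bits: p1=1, p2=0, p3=1, p4=0

101111000011101


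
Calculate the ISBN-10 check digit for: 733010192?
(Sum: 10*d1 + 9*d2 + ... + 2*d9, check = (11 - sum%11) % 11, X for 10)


Weighted sum: 162
162 mod 11 = 8

Check digit: 3


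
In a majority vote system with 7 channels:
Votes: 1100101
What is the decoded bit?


Ones: 4 out of 7
Threshold: 4

1 (4/7 voted 1)


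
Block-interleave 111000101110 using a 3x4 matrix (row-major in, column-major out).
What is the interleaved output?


Matrix:
  1110
  0010
  1110
Read columns: 101101111000

101101111000


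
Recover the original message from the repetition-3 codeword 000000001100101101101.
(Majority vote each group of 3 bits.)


Groups: 000, 000, 001, 100, 101, 101, 101
Majority votes: 0000111

0000111


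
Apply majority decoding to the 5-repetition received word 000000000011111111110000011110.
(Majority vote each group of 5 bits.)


Groups: 00000, 00000, 11111, 11111, 00000, 11110
Majority votes: 001101

001101


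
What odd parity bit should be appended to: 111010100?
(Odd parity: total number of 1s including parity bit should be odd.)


Number of 1s in data: 5
Parity bit: 0

0


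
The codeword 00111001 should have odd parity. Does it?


Number of 1s: 4

No, parity error (4 ones)


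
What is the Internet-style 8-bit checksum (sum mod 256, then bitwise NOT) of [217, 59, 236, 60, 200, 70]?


Sum = 842 mod 256 = 74
Complement = 181

181


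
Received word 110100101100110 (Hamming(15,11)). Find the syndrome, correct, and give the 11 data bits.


Syndrome = 0: no error detected

Data: 00011100110 (no errors)


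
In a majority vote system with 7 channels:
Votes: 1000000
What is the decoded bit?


Ones: 1 out of 7
Threshold: 4

0 (1/7 voted 1)


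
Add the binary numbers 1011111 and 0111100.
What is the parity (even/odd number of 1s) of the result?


1011111 = 95
0111100 = 60
Sum = 155 = 10011011
1s count = 5

odd parity (5 ones in 10011011)


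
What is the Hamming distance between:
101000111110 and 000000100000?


XOR: 101000011110
Count of 1s: 6

6


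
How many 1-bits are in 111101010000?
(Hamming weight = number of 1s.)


Counting 1s in 111101010000

6


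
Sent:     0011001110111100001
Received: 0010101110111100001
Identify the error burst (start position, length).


XOR: 0001100000000000000

Burst at position 3, length 2


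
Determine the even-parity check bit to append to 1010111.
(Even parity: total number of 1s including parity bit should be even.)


Number of 1s in data: 5
Parity bit: 1

1


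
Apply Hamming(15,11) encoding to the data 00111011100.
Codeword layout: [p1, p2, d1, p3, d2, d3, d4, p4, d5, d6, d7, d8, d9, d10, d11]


Parity bits: p1=0, p2=1, p3=0, p4=0

010001101011100


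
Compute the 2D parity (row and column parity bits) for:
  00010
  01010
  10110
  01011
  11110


Row parities: 10110
Column parities: 01011

Row P: 10110, Col P: 01011, Corner: 1


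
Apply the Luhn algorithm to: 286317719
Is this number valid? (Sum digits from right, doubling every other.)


Luhn sum = 45
45 mod 10 = 5

Invalid (Luhn sum mod 10 = 5)


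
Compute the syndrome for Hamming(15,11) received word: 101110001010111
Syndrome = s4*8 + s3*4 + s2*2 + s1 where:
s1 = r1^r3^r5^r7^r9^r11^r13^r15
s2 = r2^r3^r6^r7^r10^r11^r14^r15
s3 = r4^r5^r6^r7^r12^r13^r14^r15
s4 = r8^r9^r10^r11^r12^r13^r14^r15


s1=1, s2=0, s3=1, s4=1

Syndrome = 13 (error at position 13)


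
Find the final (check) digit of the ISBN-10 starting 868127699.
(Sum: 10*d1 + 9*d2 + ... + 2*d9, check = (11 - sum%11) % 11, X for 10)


Weighted sum: 321
321 mod 11 = 2

Check digit: 9


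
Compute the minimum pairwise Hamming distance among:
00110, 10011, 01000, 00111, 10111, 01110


Comparing all pairs, minimum distance: 1
Can detect 0 errors, correct 0 errors

1


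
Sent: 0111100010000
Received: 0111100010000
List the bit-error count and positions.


XOR: 0000000000000

0 errors (received matches sent)


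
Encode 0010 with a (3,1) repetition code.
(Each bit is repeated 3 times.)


Each bit -> 3 copies

000000111000


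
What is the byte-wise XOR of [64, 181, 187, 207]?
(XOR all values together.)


XOR chain: 64 ^ 181 ^ 187 ^ 207 = 129

129


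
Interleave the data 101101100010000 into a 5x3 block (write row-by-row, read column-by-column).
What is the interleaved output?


Matrix:
  101
  101
  100
  010
  000
Read columns: 111000001011000

111000001011000


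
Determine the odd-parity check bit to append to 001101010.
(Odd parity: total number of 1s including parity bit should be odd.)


Number of 1s in data: 4
Parity bit: 1

1


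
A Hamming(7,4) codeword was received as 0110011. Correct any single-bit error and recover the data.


Syndrome = 0: no error detected

Data: 1011 (no errors)


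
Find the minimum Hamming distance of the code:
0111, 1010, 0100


Comparing all pairs, minimum distance: 2
Can detect 1 errors, correct 0 errors

2


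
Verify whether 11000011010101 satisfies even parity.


Number of 1s: 7

No, parity error (7 ones)


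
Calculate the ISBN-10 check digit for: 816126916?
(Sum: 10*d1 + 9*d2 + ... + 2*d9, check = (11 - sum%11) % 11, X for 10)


Weighted sum: 237
237 mod 11 = 6

Check digit: 5


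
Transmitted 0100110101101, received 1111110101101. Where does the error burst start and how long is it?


XOR: 1011000000000

Burst at position 0, length 4


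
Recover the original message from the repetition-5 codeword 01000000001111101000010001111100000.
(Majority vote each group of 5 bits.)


Groups: 01000, 00000, 11111, 01000, 01000, 11111, 00000
Majority votes: 0010010

0010010


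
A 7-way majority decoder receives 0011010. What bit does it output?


Ones: 3 out of 7
Threshold: 4

0 (3/7 voted 1)


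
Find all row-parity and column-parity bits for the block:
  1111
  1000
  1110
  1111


Row parities: 0110
Column parities: 0110

Row P: 0110, Col P: 0110, Corner: 0


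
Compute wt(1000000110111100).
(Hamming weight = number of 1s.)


Counting 1s in 1000000110111100

7


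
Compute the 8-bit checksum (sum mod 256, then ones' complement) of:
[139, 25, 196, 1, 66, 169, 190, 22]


Sum = 808 mod 256 = 40
Complement = 215

215


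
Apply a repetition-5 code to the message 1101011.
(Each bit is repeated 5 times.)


Each bit -> 5 copies

11111111110000011111000001111111111


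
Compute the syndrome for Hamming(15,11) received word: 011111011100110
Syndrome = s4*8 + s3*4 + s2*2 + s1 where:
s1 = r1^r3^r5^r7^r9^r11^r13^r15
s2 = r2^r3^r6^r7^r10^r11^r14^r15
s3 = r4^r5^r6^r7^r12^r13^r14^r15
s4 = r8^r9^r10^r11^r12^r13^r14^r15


s1=0, s2=1, s3=1, s4=1

Syndrome = 14 (error at position 14)


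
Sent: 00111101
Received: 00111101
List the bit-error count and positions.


XOR: 00000000

0 errors (received matches sent)


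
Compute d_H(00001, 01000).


XOR: 01001
Count of 1s: 2

2


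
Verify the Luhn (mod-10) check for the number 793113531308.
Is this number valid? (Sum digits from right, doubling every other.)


Luhn sum = 43
43 mod 10 = 3

Invalid (Luhn sum mod 10 = 3)


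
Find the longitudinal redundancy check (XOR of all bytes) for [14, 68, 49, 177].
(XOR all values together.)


XOR chain: 14 ^ 68 ^ 49 ^ 177 = 202

202


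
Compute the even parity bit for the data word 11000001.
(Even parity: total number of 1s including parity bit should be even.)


Number of 1s in data: 3
Parity bit: 1

1


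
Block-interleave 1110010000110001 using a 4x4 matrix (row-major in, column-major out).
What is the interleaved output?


Matrix:
  1110
  0100
  0011
  0001
Read columns: 1000110010100011

1000110010100011


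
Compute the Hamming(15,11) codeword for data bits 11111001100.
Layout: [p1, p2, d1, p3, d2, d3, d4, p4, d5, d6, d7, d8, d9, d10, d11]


Parity bits: p1=1, p2=1, p3=1, p4=1

111111111001100


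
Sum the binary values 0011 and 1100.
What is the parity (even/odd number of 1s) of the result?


0011 = 3
1100 = 12
Sum = 15 = 1111
1s count = 4

even parity (4 ones in 1111)


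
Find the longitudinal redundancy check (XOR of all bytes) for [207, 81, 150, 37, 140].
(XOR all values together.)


XOR chain: 207 ^ 81 ^ 150 ^ 37 ^ 140 = 161

161


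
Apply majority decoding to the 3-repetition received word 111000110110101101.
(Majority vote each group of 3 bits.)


Groups: 111, 000, 110, 110, 101, 101
Majority votes: 101111

101111


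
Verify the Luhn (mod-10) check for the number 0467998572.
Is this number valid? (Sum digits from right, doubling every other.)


Luhn sum = 51
51 mod 10 = 1

Invalid (Luhn sum mod 10 = 1)


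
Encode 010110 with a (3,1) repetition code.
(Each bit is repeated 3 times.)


Each bit -> 3 copies

000111000111111000


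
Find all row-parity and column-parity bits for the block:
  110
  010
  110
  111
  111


Row parities: 01011
Column parities: 010

Row P: 01011, Col P: 010, Corner: 1


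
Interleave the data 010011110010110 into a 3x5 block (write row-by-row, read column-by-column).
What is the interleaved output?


Matrix:
  01001
  11100
  10110
Read columns: 011110011001100

011110011001100


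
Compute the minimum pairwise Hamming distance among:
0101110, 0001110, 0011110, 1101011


Comparing all pairs, minimum distance: 1
Can detect 0 errors, correct 0 errors

1


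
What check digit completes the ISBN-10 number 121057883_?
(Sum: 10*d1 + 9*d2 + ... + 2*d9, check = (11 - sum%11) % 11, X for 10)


Weighted sum: 163
163 mod 11 = 9

Check digit: 2


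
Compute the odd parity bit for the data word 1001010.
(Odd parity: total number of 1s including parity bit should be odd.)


Number of 1s in data: 3
Parity bit: 0

0


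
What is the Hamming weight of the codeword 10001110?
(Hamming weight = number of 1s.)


Counting 1s in 10001110

4


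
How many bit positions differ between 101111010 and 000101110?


XOR: 101010100
Count of 1s: 4

4


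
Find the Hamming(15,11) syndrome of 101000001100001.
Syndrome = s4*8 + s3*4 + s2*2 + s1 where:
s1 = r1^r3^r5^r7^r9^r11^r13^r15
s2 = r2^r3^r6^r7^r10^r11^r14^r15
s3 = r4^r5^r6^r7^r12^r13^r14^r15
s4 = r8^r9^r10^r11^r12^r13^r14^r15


s1=0, s2=1, s3=1, s4=1

Syndrome = 14 (error at position 14)


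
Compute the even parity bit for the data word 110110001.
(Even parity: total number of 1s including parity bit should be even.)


Number of 1s in data: 5
Parity bit: 1

1


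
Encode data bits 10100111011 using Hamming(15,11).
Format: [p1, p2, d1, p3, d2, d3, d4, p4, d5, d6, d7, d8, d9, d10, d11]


Parity bits: p1=1, p2=0, p3=0, p4=1

101001010111011


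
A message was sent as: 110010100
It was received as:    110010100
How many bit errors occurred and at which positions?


XOR: 000000000

0 errors (received matches sent)


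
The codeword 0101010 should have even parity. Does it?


Number of 1s: 3

No, parity error (3 ones)


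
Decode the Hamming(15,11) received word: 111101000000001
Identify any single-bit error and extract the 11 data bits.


Syndrome = 13: error at position 13

Data: 10100000101 (corrected bit 13)


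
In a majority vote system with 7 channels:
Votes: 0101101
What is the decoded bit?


Ones: 4 out of 7
Threshold: 4

1 (4/7 voted 1)


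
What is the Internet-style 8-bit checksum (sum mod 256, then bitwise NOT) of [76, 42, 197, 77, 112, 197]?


Sum = 701 mod 256 = 189
Complement = 66

66


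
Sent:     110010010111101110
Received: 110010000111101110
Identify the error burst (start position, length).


XOR: 000000010000000000

Burst at position 7, length 1


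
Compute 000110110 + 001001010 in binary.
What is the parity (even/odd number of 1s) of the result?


000110110 = 54
001001010 = 74
Sum = 128 = 10000000
1s count = 1

odd parity (1 ones in 10000000)


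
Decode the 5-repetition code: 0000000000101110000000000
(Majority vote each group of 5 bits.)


Groups: 00000, 00000, 10111, 00000, 00000
Majority votes: 00100

00100


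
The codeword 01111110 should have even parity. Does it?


Number of 1s: 6

Yes, parity is correct (6 ones)


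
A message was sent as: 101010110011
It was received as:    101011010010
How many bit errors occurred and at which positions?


XOR: 000001100001

3 error(s) at position(s): 5, 6, 11


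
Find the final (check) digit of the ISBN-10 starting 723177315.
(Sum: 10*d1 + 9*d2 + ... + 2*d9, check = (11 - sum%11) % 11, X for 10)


Weighted sum: 221
221 mod 11 = 1

Check digit: X


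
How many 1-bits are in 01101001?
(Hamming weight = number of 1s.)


Counting 1s in 01101001

4


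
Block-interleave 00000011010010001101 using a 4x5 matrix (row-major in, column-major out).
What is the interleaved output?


Matrix:
  00000
  01101
  00100
  01101
Read columns: 00000101011100000101

00000101011100000101


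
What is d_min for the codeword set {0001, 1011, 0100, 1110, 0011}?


Comparing all pairs, minimum distance: 1
Can detect 0 errors, correct 0 errors

1


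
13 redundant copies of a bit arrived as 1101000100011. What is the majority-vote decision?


Ones: 6 out of 13
Threshold: 7

0 (6/13 voted 1)


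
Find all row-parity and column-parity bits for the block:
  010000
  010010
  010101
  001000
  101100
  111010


Row parities: 101110
Column parities: 001001

Row P: 101110, Col P: 001001, Corner: 0


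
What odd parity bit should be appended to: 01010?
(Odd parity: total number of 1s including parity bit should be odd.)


Number of 1s in data: 2
Parity bit: 1

1


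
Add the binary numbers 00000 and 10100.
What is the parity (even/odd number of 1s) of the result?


00000 = 0
10100 = 20
Sum = 20 = 10100
1s count = 2

even parity (2 ones in 10100)


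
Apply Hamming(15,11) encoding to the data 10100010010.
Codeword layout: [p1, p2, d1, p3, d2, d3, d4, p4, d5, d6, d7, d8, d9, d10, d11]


Parity bits: p1=0, p2=0, p3=0, p4=0

001001000010010


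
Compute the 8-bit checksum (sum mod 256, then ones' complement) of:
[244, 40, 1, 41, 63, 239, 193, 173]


Sum = 994 mod 256 = 226
Complement = 29

29


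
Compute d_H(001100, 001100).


XOR: 000000
Count of 1s: 0

0


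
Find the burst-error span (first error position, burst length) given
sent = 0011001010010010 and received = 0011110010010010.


XOR: 0000111000000000

Burst at position 4, length 3


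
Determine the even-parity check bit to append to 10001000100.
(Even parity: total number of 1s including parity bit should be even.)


Number of 1s in data: 3
Parity bit: 1

1


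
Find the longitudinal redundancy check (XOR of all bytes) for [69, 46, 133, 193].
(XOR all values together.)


XOR chain: 69 ^ 46 ^ 133 ^ 193 = 47

47


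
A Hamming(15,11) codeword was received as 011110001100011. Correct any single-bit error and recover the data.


Syndrome = 2: error at position 2

Data: 11001100011 (corrected bit 2)


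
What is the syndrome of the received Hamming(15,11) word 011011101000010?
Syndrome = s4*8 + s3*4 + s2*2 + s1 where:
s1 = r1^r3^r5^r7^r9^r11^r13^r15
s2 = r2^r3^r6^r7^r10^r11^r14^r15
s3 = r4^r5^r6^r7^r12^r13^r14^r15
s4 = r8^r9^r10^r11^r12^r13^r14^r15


s1=0, s2=1, s3=0, s4=0

Syndrome = 2 (error at position 2)


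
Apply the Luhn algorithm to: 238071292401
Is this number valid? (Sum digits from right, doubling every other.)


Luhn sum = 42
42 mod 10 = 2

Invalid (Luhn sum mod 10 = 2)


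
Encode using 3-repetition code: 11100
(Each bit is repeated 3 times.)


Each bit -> 3 copies

111111111000000


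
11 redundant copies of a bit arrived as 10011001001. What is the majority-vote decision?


Ones: 5 out of 11
Threshold: 6

0 (5/11 voted 1)


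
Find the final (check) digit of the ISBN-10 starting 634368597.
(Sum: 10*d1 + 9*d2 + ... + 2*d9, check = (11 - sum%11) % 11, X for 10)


Weighted sum: 277
277 mod 11 = 2

Check digit: 9


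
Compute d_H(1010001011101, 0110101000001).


XOR: 1100100011100
Count of 1s: 6

6


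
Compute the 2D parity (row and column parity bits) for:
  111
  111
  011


Row parities: 110
Column parities: 011

Row P: 110, Col P: 011, Corner: 0


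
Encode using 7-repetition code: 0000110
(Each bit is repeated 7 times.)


Each bit -> 7 copies

0000000000000000000000000000111111111111110000000


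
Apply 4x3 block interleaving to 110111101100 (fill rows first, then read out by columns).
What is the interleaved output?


Matrix:
  110
  111
  101
  100
Read columns: 111111000110

111111000110


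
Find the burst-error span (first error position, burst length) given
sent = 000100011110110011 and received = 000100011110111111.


XOR: 000000000000001100

Burst at position 14, length 2


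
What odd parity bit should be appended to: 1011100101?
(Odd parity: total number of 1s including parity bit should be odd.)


Number of 1s in data: 6
Parity bit: 1

1


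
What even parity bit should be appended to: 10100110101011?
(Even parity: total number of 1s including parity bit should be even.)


Number of 1s in data: 8
Parity bit: 0

0


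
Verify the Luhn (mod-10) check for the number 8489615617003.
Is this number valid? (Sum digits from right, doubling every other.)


Luhn sum = 58
58 mod 10 = 8

Invalid (Luhn sum mod 10 = 8)


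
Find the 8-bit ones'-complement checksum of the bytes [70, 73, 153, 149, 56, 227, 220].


Sum = 948 mod 256 = 180
Complement = 75

75


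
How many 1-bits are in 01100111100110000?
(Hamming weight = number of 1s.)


Counting 1s in 01100111100110000

8


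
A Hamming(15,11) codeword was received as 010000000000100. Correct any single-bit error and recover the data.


Syndrome = 15: error at position 15

Data: 00000000101 (corrected bit 15)


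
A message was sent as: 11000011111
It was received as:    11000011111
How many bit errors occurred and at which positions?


XOR: 00000000000

0 errors (received matches sent)


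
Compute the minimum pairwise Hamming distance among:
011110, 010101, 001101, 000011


Comparing all pairs, minimum distance: 2
Can detect 1 errors, correct 0 errors

2


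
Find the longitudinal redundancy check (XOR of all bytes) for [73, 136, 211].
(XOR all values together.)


XOR chain: 73 ^ 136 ^ 211 = 18

18


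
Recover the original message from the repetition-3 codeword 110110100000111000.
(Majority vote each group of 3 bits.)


Groups: 110, 110, 100, 000, 111, 000
Majority votes: 110010

110010


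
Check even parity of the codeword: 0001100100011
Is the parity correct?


Number of 1s: 5

No, parity error (5 ones)


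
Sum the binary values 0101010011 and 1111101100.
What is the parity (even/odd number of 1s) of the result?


0101010011 = 339
1111101100 = 1004
Sum = 1343 = 10100111111
1s count = 8

even parity (8 ones in 10100111111)


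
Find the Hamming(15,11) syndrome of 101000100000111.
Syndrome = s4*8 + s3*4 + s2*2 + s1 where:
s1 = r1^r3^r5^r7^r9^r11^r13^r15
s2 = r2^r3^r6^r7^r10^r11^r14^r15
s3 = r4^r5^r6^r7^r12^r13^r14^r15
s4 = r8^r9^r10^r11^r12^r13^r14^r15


s1=1, s2=0, s3=0, s4=1

Syndrome = 9 (error at position 9)


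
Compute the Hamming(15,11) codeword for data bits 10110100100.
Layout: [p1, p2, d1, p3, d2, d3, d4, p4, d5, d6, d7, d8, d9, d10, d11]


Parity bits: p1=1, p2=0, p3=1, p4=0

101101100100100


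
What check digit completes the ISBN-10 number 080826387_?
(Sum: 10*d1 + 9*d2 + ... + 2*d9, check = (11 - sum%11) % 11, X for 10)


Weighted sum: 220
220 mod 11 = 0

Check digit: 0


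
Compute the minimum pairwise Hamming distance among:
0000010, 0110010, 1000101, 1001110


Comparing all pairs, minimum distance: 2
Can detect 1 errors, correct 0 errors

2


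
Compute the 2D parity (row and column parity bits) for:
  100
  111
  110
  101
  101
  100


Row parities: 110001
Column parities: 001

Row P: 110001, Col P: 001, Corner: 1


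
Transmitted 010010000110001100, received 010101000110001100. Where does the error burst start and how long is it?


XOR: 000111000000000000

Burst at position 3, length 3


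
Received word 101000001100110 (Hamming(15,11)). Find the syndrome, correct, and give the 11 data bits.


Syndrome = 2: error at position 2

Data: 10001100110 (corrected bit 2)


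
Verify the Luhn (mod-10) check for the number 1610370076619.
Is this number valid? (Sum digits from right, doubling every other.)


Luhn sum = 40
40 mod 10 = 0

Valid (Luhn sum mod 10 = 0)


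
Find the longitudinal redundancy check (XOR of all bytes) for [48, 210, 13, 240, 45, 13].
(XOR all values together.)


XOR chain: 48 ^ 210 ^ 13 ^ 240 ^ 45 ^ 13 = 63

63


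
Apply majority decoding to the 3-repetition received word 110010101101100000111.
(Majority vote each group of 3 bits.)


Groups: 110, 010, 101, 101, 100, 000, 111
Majority votes: 1011001

1011001


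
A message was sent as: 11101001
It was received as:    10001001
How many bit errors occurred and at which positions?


XOR: 01100000

2 error(s) at position(s): 1, 2


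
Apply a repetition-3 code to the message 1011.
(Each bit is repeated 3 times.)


Each bit -> 3 copies

111000111111


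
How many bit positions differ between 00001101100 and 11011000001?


XOR: 11010101101
Count of 1s: 7

7


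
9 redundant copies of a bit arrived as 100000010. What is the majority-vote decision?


Ones: 2 out of 9
Threshold: 5

0 (2/9 voted 1)


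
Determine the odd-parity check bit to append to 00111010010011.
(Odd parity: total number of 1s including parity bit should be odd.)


Number of 1s in data: 7
Parity bit: 0

0


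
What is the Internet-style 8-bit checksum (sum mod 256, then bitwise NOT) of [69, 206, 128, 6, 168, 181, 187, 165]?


Sum = 1110 mod 256 = 86
Complement = 169

169


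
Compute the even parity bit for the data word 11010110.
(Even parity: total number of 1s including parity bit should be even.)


Number of 1s in data: 5
Parity bit: 1

1


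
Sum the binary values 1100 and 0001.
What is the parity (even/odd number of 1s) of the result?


1100 = 12
0001 = 1
Sum = 13 = 1101
1s count = 3

odd parity (3 ones in 1101)
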